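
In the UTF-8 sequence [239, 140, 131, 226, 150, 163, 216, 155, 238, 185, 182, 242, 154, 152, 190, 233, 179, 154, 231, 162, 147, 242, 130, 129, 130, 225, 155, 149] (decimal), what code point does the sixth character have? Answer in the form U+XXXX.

Offset 0: leading byte 0xEF = 11101111 → 3-byte char #1 = EF 8C 83.
Offset 3: leading byte 0xE2 = 11100010 → 3-byte char #2 = E2 96 A3.
Offset 6: leading byte 0xD8 = 11011000 → 2-byte char #3 = D8 9B.
Offset 8: leading byte 0xEE = 11101110 → 3-byte char #4 = EE B9 B6.
Offset 11: leading byte 0xF2 = 11110010 → 4-byte char #5 = F2 9A 98 BE.
Offset 15: leading byte 0xE9 = 11101001 → 3-byte char #6 = E9 B3 9A.
Leading byte 0xE9 = 11101001 matches 1110xxxx → 3-byte sequence.
Byte 1: 0xE9 = 11101001, payload 1001 (4 bits).
Byte 2: 0xB3 = 10110011 (10xxxxxx ✓), payload 110011.
Byte 3: 0x9A = 10011010 (10xxxxxx ✓), payload 011010.
Concatenate: 1001110011011010 = 0x9CDA (16 bits → U+9CDA).

U+9CDA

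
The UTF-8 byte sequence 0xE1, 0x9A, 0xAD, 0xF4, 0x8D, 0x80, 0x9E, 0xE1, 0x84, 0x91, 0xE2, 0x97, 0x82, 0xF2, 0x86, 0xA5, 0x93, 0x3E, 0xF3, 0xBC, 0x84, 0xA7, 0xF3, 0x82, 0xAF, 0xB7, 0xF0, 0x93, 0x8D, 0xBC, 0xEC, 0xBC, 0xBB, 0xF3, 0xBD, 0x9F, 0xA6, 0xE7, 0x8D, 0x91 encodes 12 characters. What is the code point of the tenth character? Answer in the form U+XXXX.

Offset 0: leading byte 0xE1 = 11100001 → 3-byte char #1 = E1 9A AD.
Offset 3: leading byte 0xF4 = 11110100 → 4-byte char #2 = F4 8D 80 9E.
Offset 7: leading byte 0xE1 = 11100001 → 3-byte char #3 = E1 84 91.
Offset 10: leading byte 0xE2 = 11100010 → 3-byte char #4 = E2 97 82.
Offset 13: leading byte 0xF2 = 11110010 → 4-byte char #5 = F2 86 A5 93.
Offset 17: leading byte 0x3E = 00111110 → 1-byte char #6 = 3E.
Offset 18: leading byte 0xF3 = 11110011 → 4-byte char #7 = F3 BC 84 A7.
Offset 22: leading byte 0xF3 = 11110011 → 4-byte char #8 = F3 82 AF B7.
Offset 26: leading byte 0xF0 = 11110000 → 4-byte char #9 = F0 93 8D BC.
Offset 30: leading byte 0xEC = 11101100 → 3-byte char #10 = EC BC BB.
Leading byte 0xEC = 11101100 matches 1110xxxx → 3-byte sequence.
Byte 1: 0xEC = 11101100, payload 1100 (4 bits).
Byte 2: 0xBC = 10111100 (10xxxxxx ✓), payload 111100.
Byte 3: 0xBB = 10111011 (10xxxxxx ✓), payload 111011.
Concatenate: 1100111100111011 = 0xCF3B (16 bits → U+CF3B).

U+CF3B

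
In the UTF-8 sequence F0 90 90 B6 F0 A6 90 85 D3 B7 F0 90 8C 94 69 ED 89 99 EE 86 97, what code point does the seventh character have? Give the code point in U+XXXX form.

U+E197

Offset 0: leading byte 0xF0 = 11110000 → 4-byte char #1 = F0 90 90 B6.
Offset 4: leading byte 0xF0 = 11110000 → 4-byte char #2 = F0 A6 90 85.
Offset 8: leading byte 0xD3 = 11010011 → 2-byte char #3 = D3 B7.
Offset 10: leading byte 0xF0 = 11110000 → 4-byte char #4 = F0 90 8C 94.
Offset 14: leading byte 0x69 = 01101001 → 1-byte char #5 = 69.
Offset 15: leading byte 0xED = 11101101 → 3-byte char #6 = ED 89 99.
Offset 18: leading byte 0xEE = 11101110 → 3-byte char #7 = EE 86 97.
Leading byte 0xEE = 11101110 matches 1110xxxx → 3-byte sequence.
Byte 1: 0xEE = 11101110, payload 1110 (4 bits).
Byte 2: 0x86 = 10000110 (10xxxxxx ✓), payload 000110.
Byte 3: 0x97 = 10010111 (10xxxxxx ✓), payload 010111.
Concatenate: 1110000110010111 = 0xE197 (16 bits → U+E197).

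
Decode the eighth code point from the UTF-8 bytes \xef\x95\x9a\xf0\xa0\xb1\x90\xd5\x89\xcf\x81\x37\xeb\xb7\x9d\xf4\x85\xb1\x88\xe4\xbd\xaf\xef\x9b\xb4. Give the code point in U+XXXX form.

Offset 0: leading byte 0xEF = 11101111 → 3-byte char #1 = EF 95 9A.
Offset 3: leading byte 0xF0 = 11110000 → 4-byte char #2 = F0 A0 B1 90.
Offset 7: leading byte 0xD5 = 11010101 → 2-byte char #3 = D5 89.
Offset 9: leading byte 0xCF = 11001111 → 2-byte char #4 = CF 81.
Offset 11: leading byte 0x37 = 00110111 → 1-byte char #5 = 37.
Offset 12: leading byte 0xEB = 11101011 → 3-byte char #6 = EB B7 9D.
Offset 15: leading byte 0xF4 = 11110100 → 4-byte char #7 = F4 85 B1 88.
Offset 19: leading byte 0xE4 = 11100100 → 3-byte char #8 = E4 BD AF.
Leading byte 0xE4 = 11100100 matches 1110xxxx → 3-byte sequence.
Byte 1: 0xE4 = 11100100, payload 0100 (4 bits).
Byte 2: 0xBD = 10111101 (10xxxxxx ✓), payload 111101.
Byte 3: 0xAF = 10101111 (10xxxxxx ✓), payload 101111.
Concatenate: 0100111101101111 = 0x4F6F (16 bits → U+4F6F).

U+4F6F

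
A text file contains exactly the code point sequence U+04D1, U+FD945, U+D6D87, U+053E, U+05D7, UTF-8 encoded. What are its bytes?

D3 91 F3 BD A5 85 F3 96 B6 87 D4 BE D7 97

U+04D1: 2-byte form → D3 91.
U+FD945: 4-byte form → F3 BD A5 85.
U+D6D87: 4-byte form → F3 96 B6 87.
U+053E: 2-byte form → D4 BE.
U+05D7: 2-byte form → D7 97.
Concatenated (14 bytes): D3 91 F3 BD A5 85 F3 96 B6 87 D4 BE D7 97.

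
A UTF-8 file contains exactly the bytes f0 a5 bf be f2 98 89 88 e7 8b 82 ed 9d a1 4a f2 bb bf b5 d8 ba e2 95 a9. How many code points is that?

Byte at offset 0: 0xF0 = 11110000 → 4-byte char (#1). Advance 4.
Byte at offset 4: 0xF2 = 11110010 → 4-byte char (#2). Advance 4.
Byte at offset 8: 0xE7 = 11100111 → 3-byte char (#3). Advance 3.
Byte at offset 11: 0xED = 11101101 → 3-byte char (#4). Advance 3.
Byte at offset 14: 0x4A = 01001010 → 1-byte char (#5). Advance 1.
Byte at offset 15: 0xF2 = 11110010 → 4-byte char (#6). Advance 4.
Byte at offset 19: 0xD8 = 11011000 → 2-byte char (#7). Advance 2.
Byte at offset 21: 0xE2 = 11100010 → 3-byte char (#8). Advance 3.
Reached end at offset 24 after 8 code points.

8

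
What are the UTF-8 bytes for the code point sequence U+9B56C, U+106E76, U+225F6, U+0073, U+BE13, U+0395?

U+9B56C: 4-byte form → F2 9B 95 AC.
U+106E76: 4-byte form → F4 86 B9 B6.
U+225F6: 4-byte form → F0 A2 97 B6.
U+0073: 1-byte form → 73.
U+BE13: 3-byte form → EB B8 93.
U+0395: 2-byte form → CE 95.
Concatenated (18 bytes): F2 9B 95 AC F4 86 B9 B6 F0 A2 97 B6 73 EB B8 93 CE 95.

F2 9B 95 AC F4 86 B9 B6 F0 A2 97 B6 73 EB B8 93 CE 95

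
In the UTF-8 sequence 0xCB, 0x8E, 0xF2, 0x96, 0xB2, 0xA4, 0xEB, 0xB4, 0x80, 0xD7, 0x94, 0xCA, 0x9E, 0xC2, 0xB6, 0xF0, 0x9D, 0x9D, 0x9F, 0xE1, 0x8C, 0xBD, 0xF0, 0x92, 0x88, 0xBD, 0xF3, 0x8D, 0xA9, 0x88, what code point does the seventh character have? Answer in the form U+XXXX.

Offset 0: leading byte 0xCB = 11001011 → 2-byte char #1 = CB 8E.
Offset 2: leading byte 0xF2 = 11110010 → 4-byte char #2 = F2 96 B2 A4.
Offset 6: leading byte 0xEB = 11101011 → 3-byte char #3 = EB B4 80.
Offset 9: leading byte 0xD7 = 11010111 → 2-byte char #4 = D7 94.
Offset 11: leading byte 0xCA = 11001010 → 2-byte char #5 = CA 9E.
Offset 13: leading byte 0xC2 = 11000010 → 2-byte char #6 = C2 B6.
Offset 15: leading byte 0xF0 = 11110000 → 4-byte char #7 = F0 9D 9D 9F.
Leading byte 0xF0 = 11110000 matches 11110xxx → 4-byte sequence.
Byte 1: 0xF0 = 11110000, payload 000 (3 bits).
Byte 2: 0x9D = 10011101 (10xxxxxx ✓), payload 011101.
Byte 3: 0x9D = 10011101 (10xxxxxx ✓), payload 011101.
Byte 4: 0x9F = 10011111 (10xxxxxx ✓), payload 011111.
Concatenate: 000011101011101011111 = 0x1D75F (21 bits → U+1D75F).

U+1D75F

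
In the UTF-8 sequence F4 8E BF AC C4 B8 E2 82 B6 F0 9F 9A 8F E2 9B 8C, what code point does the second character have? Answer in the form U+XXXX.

U+0138

Offset 0: leading byte 0xF4 = 11110100 → 4-byte char #1 = F4 8E BF AC.
Offset 4: leading byte 0xC4 = 11000100 → 2-byte char #2 = C4 B8.
Leading byte 0xC4 = 11000100 matches 110xxxxx → 2-byte sequence.
Byte 1: 0xC4 = 11000100, payload 00100 (5 bits).
Byte 2: 0xB8 = 10111000 (10xxxxxx ✓), payload 111000.
Concatenate: 00100111000 = 0x138 (11 bits → U+0138).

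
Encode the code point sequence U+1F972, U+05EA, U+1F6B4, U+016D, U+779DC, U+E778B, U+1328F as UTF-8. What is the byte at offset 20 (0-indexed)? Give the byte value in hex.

U+1F972 → 4-byte form F0 9F A5 B2 at offsets 0–3.
U+05EA → 2-byte form D7 AA at offsets 4–5.
U+1F6B4 → 4-byte form F0 9F 9A B4 at offsets 6–9.
U+016D → 2-byte form C5 AD at offsets 10–11.
U+779DC → 4-byte form F1 B7 A7 9C at offsets 12–15.
U+E778B → 4-byte form F3 A7 9E 8B at offsets 16–19.
U+1328F → 4-byte form F0 93 8A 8F at offsets 20–23.
Offset 20 falls in char 7's range; it's byte 1 of F0 93 8A 8F = 0xF0.

0xF0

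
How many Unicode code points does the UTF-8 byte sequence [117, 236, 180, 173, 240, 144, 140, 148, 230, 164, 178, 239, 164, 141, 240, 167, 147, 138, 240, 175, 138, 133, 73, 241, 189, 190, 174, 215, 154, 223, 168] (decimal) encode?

Byte at offset 0: 0x75 = 01110101 → 1-byte char (#1). Advance 1.
Byte at offset 1: 0xEC = 11101100 → 3-byte char (#2). Advance 3.
Byte at offset 4: 0xF0 = 11110000 → 4-byte char (#3). Advance 4.
Byte at offset 8: 0xE6 = 11100110 → 3-byte char (#4). Advance 3.
Byte at offset 11: 0xEF = 11101111 → 3-byte char (#5). Advance 3.
Byte at offset 14: 0xF0 = 11110000 → 4-byte char (#6). Advance 4.
Byte at offset 18: 0xF0 = 11110000 → 4-byte char (#7). Advance 4.
Byte at offset 22: 0x49 = 01001001 → 1-byte char (#8). Advance 1.
Byte at offset 23: 0xF1 = 11110001 → 4-byte char (#9). Advance 4.
Byte at offset 27: 0xD7 = 11010111 → 2-byte char (#10). Advance 2.
Byte at offset 29: 0xDF = 11011111 → 2-byte char (#11). Advance 2.
Reached end at offset 31 after 11 code points.

11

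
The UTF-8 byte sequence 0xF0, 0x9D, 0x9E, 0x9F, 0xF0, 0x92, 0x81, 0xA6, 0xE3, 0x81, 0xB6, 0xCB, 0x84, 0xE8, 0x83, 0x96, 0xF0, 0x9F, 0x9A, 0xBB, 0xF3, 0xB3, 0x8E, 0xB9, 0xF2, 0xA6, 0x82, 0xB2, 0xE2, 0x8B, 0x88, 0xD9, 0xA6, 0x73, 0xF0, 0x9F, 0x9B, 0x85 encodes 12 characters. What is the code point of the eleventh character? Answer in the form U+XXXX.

Offset 0: leading byte 0xF0 = 11110000 → 4-byte char #1 = F0 9D 9E 9F.
Offset 4: leading byte 0xF0 = 11110000 → 4-byte char #2 = F0 92 81 A6.
Offset 8: leading byte 0xE3 = 11100011 → 3-byte char #3 = E3 81 B6.
Offset 11: leading byte 0xCB = 11001011 → 2-byte char #4 = CB 84.
Offset 13: leading byte 0xE8 = 11101000 → 3-byte char #5 = E8 83 96.
Offset 16: leading byte 0xF0 = 11110000 → 4-byte char #6 = F0 9F 9A BB.
Offset 20: leading byte 0xF3 = 11110011 → 4-byte char #7 = F3 B3 8E B9.
Offset 24: leading byte 0xF2 = 11110010 → 4-byte char #8 = F2 A6 82 B2.
Offset 28: leading byte 0xE2 = 11100010 → 3-byte char #9 = E2 8B 88.
Offset 31: leading byte 0xD9 = 11011001 → 2-byte char #10 = D9 A6.
Offset 33: leading byte 0x73 = 01110011 → 1-byte char #11 = 73.
Leading byte 0x73 = 01110011 matches 0xxxxxxx → 1-byte sequence.
Byte 1: 0x73 = 01110011, payload 1110011 (7 bits).
Concatenate: 1110011 = 0x73 (7 bits → U+0073).

U+0073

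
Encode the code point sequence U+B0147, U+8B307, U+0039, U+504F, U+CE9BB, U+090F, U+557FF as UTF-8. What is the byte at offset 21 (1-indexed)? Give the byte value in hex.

1-indexed offset 21 is 0-indexed offset 20.
U+B0147 → 4-byte form F2 B0 85 87 at offsets 0–3.
U+8B307 → 4-byte form F2 8B 8C 87 at offsets 4–7.
U+0039 → 1-byte form 39 at offsets 8–8.
U+504F → 3-byte form E5 81 8F at offsets 9–11.
U+CE9BB → 4-byte form F3 8E A6 BB at offsets 12–15.
U+090F → 3-byte form E0 A4 8F at offsets 16–18.
U+557FF → 4-byte form F1 95 9F BF at offsets 19–22.
Offset 20 falls in char 7's range; it's byte 2 of F1 95 9F BF = 0x95.

0x95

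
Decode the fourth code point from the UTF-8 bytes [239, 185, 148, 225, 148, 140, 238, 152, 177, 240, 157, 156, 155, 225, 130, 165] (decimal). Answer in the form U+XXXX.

U+1D71B

Offset 0: leading byte 0xEF = 11101111 → 3-byte char #1 = EF B9 94.
Offset 3: leading byte 0xE1 = 11100001 → 3-byte char #2 = E1 94 8C.
Offset 6: leading byte 0xEE = 11101110 → 3-byte char #3 = EE 98 B1.
Offset 9: leading byte 0xF0 = 11110000 → 4-byte char #4 = F0 9D 9C 9B.
Leading byte 0xF0 = 11110000 matches 11110xxx → 4-byte sequence.
Byte 1: 0xF0 = 11110000, payload 000 (3 bits).
Byte 2: 0x9D = 10011101 (10xxxxxx ✓), payload 011101.
Byte 3: 0x9C = 10011100 (10xxxxxx ✓), payload 011100.
Byte 4: 0x9B = 10011011 (10xxxxxx ✓), payload 011011.
Concatenate: 000011101011100011011 = 0x1D71B (21 bits → U+1D71B).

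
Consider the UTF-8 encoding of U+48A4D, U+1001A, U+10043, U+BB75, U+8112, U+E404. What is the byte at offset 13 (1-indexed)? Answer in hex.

1-indexed offset 13 is 0-indexed offset 12.
U+48A4D → 4-byte form F1 88 A9 8D at offsets 0–3.
U+1001A → 4-byte form F0 90 80 9A at offsets 4–7.
U+10043 → 4-byte form F0 90 81 83 at offsets 8–11.
U+BB75 → 3-byte form EB AD B5 at offsets 12–14.
Offset 12 falls in char 4's range; it's byte 1 of EB AD B5 = 0xEB.

0xEB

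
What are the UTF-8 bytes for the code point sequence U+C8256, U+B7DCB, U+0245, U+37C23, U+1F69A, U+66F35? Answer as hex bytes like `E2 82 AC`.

F3 88 89 96 F2 B7 B7 8B C9 85 F0 B7 B0 A3 F0 9F 9A 9A F1 A6 BC B5

U+C8256: 4-byte form → F3 88 89 96.
U+B7DCB: 4-byte form → F2 B7 B7 8B.
U+0245: 2-byte form → C9 85.
U+37C23: 4-byte form → F0 B7 B0 A3.
U+1F69A: 4-byte form → F0 9F 9A 9A.
U+66F35: 4-byte form → F1 A6 BC B5.
Concatenated (22 bytes): F3 88 89 96 F2 B7 B7 8B C9 85 F0 B7 B0 A3 F0 9F 9A 9A F1 A6 BC B5.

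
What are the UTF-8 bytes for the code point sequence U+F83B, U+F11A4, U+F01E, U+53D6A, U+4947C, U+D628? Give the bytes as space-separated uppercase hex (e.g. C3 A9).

EF A0 BB F3 B1 86 A4 EF 80 9E F1 93 B5 AA F1 89 91 BC ED 98 A8

U+F83B: 3-byte form → EF A0 BB.
U+F11A4: 4-byte form → F3 B1 86 A4.
U+F01E: 3-byte form → EF 80 9E.
U+53D6A: 4-byte form → F1 93 B5 AA.
U+4947C: 4-byte form → F1 89 91 BC.
U+D628: 3-byte form → ED 98 A8.
Concatenated (21 bytes): EF A0 BB F3 B1 86 A4 EF 80 9E F1 93 B5 AA F1 89 91 BC ED 98 A8.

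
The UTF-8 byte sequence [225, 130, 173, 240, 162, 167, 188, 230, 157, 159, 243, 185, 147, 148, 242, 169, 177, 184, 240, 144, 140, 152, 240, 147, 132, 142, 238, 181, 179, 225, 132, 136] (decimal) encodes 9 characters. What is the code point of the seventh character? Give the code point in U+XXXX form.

U+1310E

Offset 0: leading byte 0xE1 = 11100001 → 3-byte char #1 = E1 82 AD.
Offset 3: leading byte 0xF0 = 11110000 → 4-byte char #2 = F0 A2 A7 BC.
Offset 7: leading byte 0xE6 = 11100110 → 3-byte char #3 = E6 9D 9F.
Offset 10: leading byte 0xF3 = 11110011 → 4-byte char #4 = F3 B9 93 94.
Offset 14: leading byte 0xF2 = 11110010 → 4-byte char #5 = F2 A9 B1 B8.
Offset 18: leading byte 0xF0 = 11110000 → 4-byte char #6 = F0 90 8C 98.
Offset 22: leading byte 0xF0 = 11110000 → 4-byte char #7 = F0 93 84 8E.
Leading byte 0xF0 = 11110000 matches 11110xxx → 4-byte sequence.
Byte 1: 0xF0 = 11110000, payload 000 (3 bits).
Byte 2: 0x93 = 10010011 (10xxxxxx ✓), payload 010011.
Byte 3: 0x84 = 10000100 (10xxxxxx ✓), payload 000100.
Byte 4: 0x8E = 10001110 (10xxxxxx ✓), payload 001110.
Concatenate: 000010011000100001110 = 0x1310E (21 bits → U+1310E).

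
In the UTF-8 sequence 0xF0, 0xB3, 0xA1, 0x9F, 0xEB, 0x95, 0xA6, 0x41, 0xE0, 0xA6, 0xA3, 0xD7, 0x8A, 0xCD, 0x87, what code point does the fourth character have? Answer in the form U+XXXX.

Offset 0: leading byte 0xF0 = 11110000 → 4-byte char #1 = F0 B3 A1 9F.
Offset 4: leading byte 0xEB = 11101011 → 3-byte char #2 = EB 95 A6.
Offset 7: leading byte 0x41 = 01000001 → 1-byte char #3 = 41.
Offset 8: leading byte 0xE0 = 11100000 → 3-byte char #4 = E0 A6 A3.
Leading byte 0xE0 = 11100000 matches 1110xxxx → 3-byte sequence.
Byte 1: 0xE0 = 11100000, payload 0000 (4 bits).
Byte 2: 0xA6 = 10100110 (10xxxxxx ✓), payload 100110.
Byte 3: 0xA3 = 10100011 (10xxxxxx ✓), payload 100011.
Concatenate: 0000100110100011 = 0x9A3 (16 bits → U+09A3).

U+09A3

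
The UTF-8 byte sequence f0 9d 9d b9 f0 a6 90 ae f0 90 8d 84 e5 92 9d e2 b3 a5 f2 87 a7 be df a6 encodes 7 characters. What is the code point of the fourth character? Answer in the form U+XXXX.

U+549D

Offset 0: leading byte 0xF0 = 11110000 → 4-byte char #1 = F0 9D 9D B9.
Offset 4: leading byte 0xF0 = 11110000 → 4-byte char #2 = F0 A6 90 AE.
Offset 8: leading byte 0xF0 = 11110000 → 4-byte char #3 = F0 90 8D 84.
Offset 12: leading byte 0xE5 = 11100101 → 3-byte char #4 = E5 92 9D.
Leading byte 0xE5 = 11100101 matches 1110xxxx → 3-byte sequence.
Byte 1: 0xE5 = 11100101, payload 0101 (4 bits).
Byte 2: 0x92 = 10010010 (10xxxxxx ✓), payload 010010.
Byte 3: 0x9D = 10011101 (10xxxxxx ✓), payload 011101.
Concatenate: 0101010010011101 = 0x549D (16 bits → U+549D).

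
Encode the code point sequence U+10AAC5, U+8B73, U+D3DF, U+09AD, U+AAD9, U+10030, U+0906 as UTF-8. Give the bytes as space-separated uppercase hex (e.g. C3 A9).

U+10AAC5: 4-byte form → F4 8A AB 85.
U+8B73: 3-byte form → E8 AD B3.
U+D3DF: 3-byte form → ED 8F 9F.
U+09AD: 3-byte form → E0 A6 AD.
U+AAD9: 3-byte form → EA AB 99.
U+10030: 4-byte form → F0 90 80 B0.
U+0906: 3-byte form → E0 A4 86.
Concatenated (23 bytes): F4 8A AB 85 E8 AD B3 ED 8F 9F E0 A6 AD EA AB 99 F0 90 80 B0 E0 A4 86.

F4 8A AB 85 E8 AD B3 ED 8F 9F E0 A6 AD EA AB 99 F0 90 80 B0 E0 A4 86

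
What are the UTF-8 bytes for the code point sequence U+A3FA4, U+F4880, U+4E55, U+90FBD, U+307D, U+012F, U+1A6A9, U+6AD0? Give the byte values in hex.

U+A3FA4: 4-byte form → F2 A3 BE A4.
U+F4880: 4-byte form → F3 B4 A2 80.
U+4E55: 3-byte form → E4 B9 95.
U+90FBD: 4-byte form → F2 90 BE BD.
U+307D: 3-byte form → E3 81 BD.
U+012F: 2-byte form → C4 AF.
U+1A6A9: 4-byte form → F0 9A 9A A9.
U+6AD0: 3-byte form → E6 AB 90.
Concatenated (27 bytes): F2 A3 BE A4 F3 B4 A2 80 E4 B9 95 F2 90 BE BD E3 81 BD C4 AF F0 9A 9A A9 E6 AB 90.

F2 A3 BE A4 F3 B4 A2 80 E4 B9 95 F2 90 BE BD E3 81 BD C4 AF F0 9A 9A A9 E6 AB 90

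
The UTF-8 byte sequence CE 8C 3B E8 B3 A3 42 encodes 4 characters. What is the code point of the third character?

Offset 0: leading byte 0xCE = 11001110 → 2-byte char #1 = CE 8C.
Offset 2: leading byte 0x3B = 00111011 → 1-byte char #2 = 3B.
Offset 3: leading byte 0xE8 = 11101000 → 3-byte char #3 = E8 B3 A3.
Leading byte 0xE8 = 11101000 matches 1110xxxx → 3-byte sequence.
Byte 1: 0xE8 = 11101000, payload 1000 (4 bits).
Byte 2: 0xB3 = 10110011 (10xxxxxx ✓), payload 110011.
Byte 3: 0xA3 = 10100011 (10xxxxxx ✓), payload 100011.
Concatenate: 1000110011100011 = 0x8CE3 (16 bits → U+8CE3).

U+8CE3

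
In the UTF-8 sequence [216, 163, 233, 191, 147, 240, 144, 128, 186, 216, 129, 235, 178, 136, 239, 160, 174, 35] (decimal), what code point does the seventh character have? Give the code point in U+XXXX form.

Offset 0: leading byte 0xD8 = 11011000 → 2-byte char #1 = D8 A3.
Offset 2: leading byte 0xE9 = 11101001 → 3-byte char #2 = E9 BF 93.
Offset 5: leading byte 0xF0 = 11110000 → 4-byte char #3 = F0 90 80 BA.
Offset 9: leading byte 0xD8 = 11011000 → 2-byte char #4 = D8 81.
Offset 11: leading byte 0xEB = 11101011 → 3-byte char #5 = EB B2 88.
Offset 14: leading byte 0xEF = 11101111 → 3-byte char #6 = EF A0 AE.
Offset 17: leading byte 0x23 = 00100011 → 1-byte char #7 = 23.
Leading byte 0x23 = 00100011 matches 0xxxxxxx → 1-byte sequence.
Byte 1: 0x23 = 00100011, payload 0100011 (7 bits).
Concatenate: 0100011 = 0x23 (7 bits → U+0023).

U+0023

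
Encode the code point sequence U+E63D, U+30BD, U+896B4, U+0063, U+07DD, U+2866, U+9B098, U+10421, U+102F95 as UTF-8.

U+E63D: 3-byte form → EE 98 BD.
U+30BD: 3-byte form → E3 82 BD.
U+896B4: 4-byte form → F2 89 9A B4.
U+0063: 1-byte form → 63.
U+07DD: 2-byte form → DF 9D.
U+2866: 3-byte form → E2 A1 A6.
U+9B098: 4-byte form → F2 9B 82 98.
U+10421: 4-byte form → F0 90 90 A1.
U+102F95: 4-byte form → F4 82 BE 95.
Concatenated (28 bytes): EE 98 BD E3 82 BD F2 89 9A B4 63 DF 9D E2 A1 A6 F2 9B 82 98 F0 90 90 A1 F4 82 BE 95.

EE 98 BD E3 82 BD F2 89 9A B4 63 DF 9D E2 A1 A6 F2 9B 82 98 F0 90 90 A1 F4 82 BE 95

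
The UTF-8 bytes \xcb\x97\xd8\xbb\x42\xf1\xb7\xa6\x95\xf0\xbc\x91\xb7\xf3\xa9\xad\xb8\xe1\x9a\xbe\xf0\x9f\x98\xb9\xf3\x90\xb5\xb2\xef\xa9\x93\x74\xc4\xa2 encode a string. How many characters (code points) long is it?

12

Byte at offset 0: 0xCB = 11001011 → 2-byte char (#1). Advance 2.
Byte at offset 2: 0xD8 = 11011000 → 2-byte char (#2). Advance 2.
Byte at offset 4: 0x42 = 01000010 → 1-byte char (#3). Advance 1.
Byte at offset 5: 0xF1 = 11110001 → 4-byte char (#4). Advance 4.
Byte at offset 9: 0xF0 = 11110000 → 4-byte char (#5). Advance 4.
Byte at offset 13: 0xF3 = 11110011 → 4-byte char (#6). Advance 4.
Byte at offset 17: 0xE1 = 11100001 → 3-byte char (#7). Advance 3.
Byte at offset 20: 0xF0 = 11110000 → 4-byte char (#8). Advance 4.
Byte at offset 24: 0xF3 = 11110011 → 4-byte char (#9). Advance 4.
Byte at offset 28: 0xEF = 11101111 → 3-byte char (#10). Advance 3.
Byte at offset 31: 0x74 = 01110100 → 1-byte char (#11). Advance 1.
Byte at offset 32: 0xC4 = 11000100 → 2-byte char (#12). Advance 2.
Reached end at offset 34 after 12 code points.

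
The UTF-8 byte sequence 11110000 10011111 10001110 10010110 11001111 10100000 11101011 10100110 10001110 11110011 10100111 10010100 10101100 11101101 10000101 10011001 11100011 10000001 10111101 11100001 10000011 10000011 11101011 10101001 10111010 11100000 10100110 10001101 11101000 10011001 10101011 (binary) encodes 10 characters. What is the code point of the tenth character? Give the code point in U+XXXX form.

Offset 0: leading byte 0xF0 = 11110000 → 4-byte char #1 = F0 9F 8E 96.
Offset 4: leading byte 0xCF = 11001111 → 2-byte char #2 = CF A0.
Offset 6: leading byte 0xEB = 11101011 → 3-byte char #3 = EB A6 8E.
Offset 9: leading byte 0xF3 = 11110011 → 4-byte char #4 = F3 A7 94 AC.
Offset 13: leading byte 0xED = 11101101 → 3-byte char #5 = ED 85 99.
Offset 16: leading byte 0xE3 = 11100011 → 3-byte char #6 = E3 81 BD.
Offset 19: leading byte 0xE1 = 11100001 → 3-byte char #7 = E1 83 83.
Offset 22: leading byte 0xEB = 11101011 → 3-byte char #8 = EB A9 BA.
Offset 25: leading byte 0xE0 = 11100000 → 3-byte char #9 = E0 A6 8D.
Offset 28: leading byte 0xE8 = 11101000 → 3-byte char #10 = E8 99 AB.
Leading byte 0xE8 = 11101000 matches 1110xxxx → 3-byte sequence.
Byte 1: 0xE8 = 11101000, payload 1000 (4 bits).
Byte 2: 0x99 = 10011001 (10xxxxxx ✓), payload 011001.
Byte 3: 0xAB = 10101011 (10xxxxxx ✓), payload 101011.
Concatenate: 1000011001101011 = 0x866B (16 bits → U+866B).

U+866B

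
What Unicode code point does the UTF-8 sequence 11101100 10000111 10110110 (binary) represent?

Leading byte 0xEC = 11101100 matches 1110xxxx → 3-byte sequence.
Byte 1: 0xEC = 11101100, payload 1100 (4 bits).
Byte 2: 0x87 = 10000111 (10xxxxxx ✓), payload 000111.
Byte 3: 0xB6 = 10110110 (10xxxxxx ✓), payload 110110.
Concatenate: 1100000111110110 = 0xC1F6 (16 bits → U+C1F6).

U+C1F6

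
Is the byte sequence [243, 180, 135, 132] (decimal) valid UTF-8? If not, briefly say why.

Leading byte 0xF3 = 11110011 → 4-byte form.
Continuation bytes 0xB4=10110100, 0x87=10000111, 0x84=10000100 all match 10xxxxxx.
Decoded value 0xF41C4 is ≥ 0x10000 (shortest form) and not a surrogate.

valid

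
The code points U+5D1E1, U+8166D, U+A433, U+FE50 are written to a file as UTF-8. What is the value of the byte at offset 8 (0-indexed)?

U+5D1E1 → 4-byte form F1 9D 87 A1 at offsets 0–3.
U+8166D → 4-byte form F2 81 99 AD at offsets 4–7.
U+A433 → 3-byte form EA 90 B3 at offsets 8–10.
Offset 8 falls in char 3's range; it's byte 1 of EA 90 B3 = 0xEA.

0xEA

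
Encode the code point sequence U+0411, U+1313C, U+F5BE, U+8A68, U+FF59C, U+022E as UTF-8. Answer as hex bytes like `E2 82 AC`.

U+0411: 2-byte form → D0 91.
U+1313C: 4-byte form → F0 93 84 BC.
U+F5BE: 3-byte form → EF 96 BE.
U+8A68: 3-byte form → E8 A9 A8.
U+FF59C: 4-byte form → F3 BF 96 9C.
U+022E: 2-byte form → C8 AE.
Concatenated (18 bytes): D0 91 F0 93 84 BC EF 96 BE E8 A9 A8 F3 BF 96 9C C8 AE.

D0 91 F0 93 84 BC EF 96 BE E8 A9 A8 F3 BF 96 9C C8 AE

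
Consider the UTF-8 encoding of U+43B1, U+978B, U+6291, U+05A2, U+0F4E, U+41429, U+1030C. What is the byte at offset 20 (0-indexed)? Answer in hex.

0x8C

U+43B1 → 3-byte form E4 8E B1 at offsets 0–2.
U+978B → 3-byte form E9 9E 8B at offsets 3–5.
U+6291 → 3-byte form E6 8A 91 at offsets 6–8.
U+05A2 → 2-byte form D6 A2 at offsets 9–10.
U+0F4E → 3-byte form E0 BD 8E at offsets 11–13.
U+41429 → 4-byte form F1 81 90 A9 at offsets 14–17.
U+1030C → 4-byte form F0 90 8C 8C at offsets 18–21.
Offset 20 falls in char 7's range; it's byte 3 of F0 90 8C 8C = 0x8C.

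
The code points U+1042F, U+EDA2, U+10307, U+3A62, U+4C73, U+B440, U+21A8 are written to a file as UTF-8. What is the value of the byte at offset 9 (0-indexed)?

0x8C

U+1042F → 4-byte form F0 90 90 AF at offsets 0–3.
U+EDA2 → 3-byte form EE B6 A2 at offsets 4–6.
U+10307 → 4-byte form F0 90 8C 87 at offsets 7–10.
Offset 9 falls in char 3's range; it's byte 3 of F0 90 8C 87 = 0x8C.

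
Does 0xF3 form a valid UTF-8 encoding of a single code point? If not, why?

invalid (sequence truncated)

Leading byte 0xF3 = 11110011 → 4-byte form, but only 1 byte is present.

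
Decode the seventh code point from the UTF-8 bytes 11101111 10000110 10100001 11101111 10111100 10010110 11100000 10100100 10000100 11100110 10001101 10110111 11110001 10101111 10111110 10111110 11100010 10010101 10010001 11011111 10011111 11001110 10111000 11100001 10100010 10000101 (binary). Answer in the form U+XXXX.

U+07DF

Offset 0: leading byte 0xEF = 11101111 → 3-byte char #1 = EF 86 A1.
Offset 3: leading byte 0xEF = 11101111 → 3-byte char #2 = EF BC 96.
Offset 6: leading byte 0xE0 = 11100000 → 3-byte char #3 = E0 A4 84.
Offset 9: leading byte 0xE6 = 11100110 → 3-byte char #4 = E6 8D B7.
Offset 12: leading byte 0xF1 = 11110001 → 4-byte char #5 = F1 AF BE BE.
Offset 16: leading byte 0xE2 = 11100010 → 3-byte char #6 = E2 95 91.
Offset 19: leading byte 0xDF = 11011111 → 2-byte char #7 = DF 9F.
Leading byte 0xDF = 11011111 matches 110xxxxx → 2-byte sequence.
Byte 1: 0xDF = 11011111, payload 11111 (5 bits).
Byte 2: 0x9F = 10011111 (10xxxxxx ✓), payload 011111.
Concatenate: 11111011111 = 0x7DF (11 bits → U+07DF).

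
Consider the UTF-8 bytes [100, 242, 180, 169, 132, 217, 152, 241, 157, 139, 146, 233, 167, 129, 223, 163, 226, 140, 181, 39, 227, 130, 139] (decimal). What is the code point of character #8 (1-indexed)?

U+0027

Offset 0: leading byte 0x64 = 01100100 → 1-byte char #1 = 64.
Offset 1: leading byte 0xF2 = 11110010 → 4-byte char #2 = F2 B4 A9 84.
Offset 5: leading byte 0xD9 = 11011001 → 2-byte char #3 = D9 98.
Offset 7: leading byte 0xF1 = 11110001 → 4-byte char #4 = F1 9D 8B 92.
Offset 11: leading byte 0xE9 = 11101001 → 3-byte char #5 = E9 A7 81.
Offset 14: leading byte 0xDF = 11011111 → 2-byte char #6 = DF A3.
Offset 16: leading byte 0xE2 = 11100010 → 3-byte char #7 = E2 8C B5.
Offset 19: leading byte 0x27 = 00100111 → 1-byte char #8 = 27.
Leading byte 0x27 = 00100111 matches 0xxxxxxx → 1-byte sequence.
Byte 1: 0x27 = 00100111, payload 0100111 (7 bits).
Concatenate: 0100111 = 0x27 (7 bits → U+0027).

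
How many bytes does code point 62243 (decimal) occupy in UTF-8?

3

U+F323 = 0xF323. UTF-8 uses 1 byte below 0x80, 2 below 0x800, 3 below 0x10000, 4 up to 0x10FFFF. 0xF323 is in U+0800–U+FFFF → 3 bytes.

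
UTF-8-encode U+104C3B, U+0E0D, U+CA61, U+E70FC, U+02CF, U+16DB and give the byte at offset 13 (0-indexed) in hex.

0xBC

U+104C3B → 4-byte form F4 84 B0 BB at offsets 0–3.
U+0E0D → 3-byte form E0 B8 8D at offsets 4–6.
U+CA61 → 3-byte form EC A9 A1 at offsets 7–9.
U+E70FC → 4-byte form F3 A7 83 BC at offsets 10–13.
Offset 13 falls in char 4's range; it's byte 4 of F3 A7 83 BC = 0xBC.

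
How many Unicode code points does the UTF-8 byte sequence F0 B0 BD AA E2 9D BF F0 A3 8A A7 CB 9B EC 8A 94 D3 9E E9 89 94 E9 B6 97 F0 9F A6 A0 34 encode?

Byte at offset 0: 0xF0 = 11110000 → 4-byte char (#1). Advance 4.
Byte at offset 4: 0xE2 = 11100010 → 3-byte char (#2). Advance 3.
Byte at offset 7: 0xF0 = 11110000 → 4-byte char (#3). Advance 4.
Byte at offset 11: 0xCB = 11001011 → 2-byte char (#4). Advance 2.
Byte at offset 13: 0xEC = 11101100 → 3-byte char (#5). Advance 3.
Byte at offset 16: 0xD3 = 11010011 → 2-byte char (#6). Advance 2.
Byte at offset 18: 0xE9 = 11101001 → 3-byte char (#7). Advance 3.
Byte at offset 21: 0xE9 = 11101001 → 3-byte char (#8). Advance 3.
Byte at offset 24: 0xF0 = 11110000 → 4-byte char (#9). Advance 4.
Byte at offset 28: 0x34 = 00110100 → 1-byte char (#10). Advance 1.
Reached end at offset 29 after 10 code points.

10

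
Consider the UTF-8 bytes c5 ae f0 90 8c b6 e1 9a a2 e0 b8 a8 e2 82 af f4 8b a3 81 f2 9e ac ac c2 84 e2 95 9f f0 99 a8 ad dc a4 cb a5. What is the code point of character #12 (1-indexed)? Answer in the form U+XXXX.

Offset 0: leading byte 0xC5 = 11000101 → 2-byte char #1 = C5 AE.
Offset 2: leading byte 0xF0 = 11110000 → 4-byte char #2 = F0 90 8C B6.
Offset 6: leading byte 0xE1 = 11100001 → 3-byte char #3 = E1 9A A2.
Offset 9: leading byte 0xE0 = 11100000 → 3-byte char #4 = E0 B8 A8.
Offset 12: leading byte 0xE2 = 11100010 → 3-byte char #5 = E2 82 AF.
Offset 15: leading byte 0xF4 = 11110100 → 4-byte char #6 = F4 8B A3 81.
Offset 19: leading byte 0xF2 = 11110010 → 4-byte char #7 = F2 9E AC AC.
Offset 23: leading byte 0xC2 = 11000010 → 2-byte char #8 = C2 84.
Offset 25: leading byte 0xE2 = 11100010 → 3-byte char #9 = E2 95 9F.
Offset 28: leading byte 0xF0 = 11110000 → 4-byte char #10 = F0 99 A8 AD.
Offset 32: leading byte 0xDC = 11011100 → 2-byte char #11 = DC A4.
Offset 34: leading byte 0xCB = 11001011 → 2-byte char #12 = CB A5.
Leading byte 0xCB = 11001011 matches 110xxxxx → 2-byte sequence.
Byte 1: 0xCB = 11001011, payload 01011 (5 bits).
Byte 2: 0xA5 = 10100101 (10xxxxxx ✓), payload 100101.
Concatenate: 01011100101 = 0x2E5 (11 bits → U+02E5).

U+02E5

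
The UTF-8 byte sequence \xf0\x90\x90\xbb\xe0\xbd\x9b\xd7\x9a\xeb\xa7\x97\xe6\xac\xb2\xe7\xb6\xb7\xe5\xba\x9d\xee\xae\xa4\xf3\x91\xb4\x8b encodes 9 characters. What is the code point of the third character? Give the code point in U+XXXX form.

Offset 0: leading byte 0xF0 = 11110000 → 4-byte char #1 = F0 90 90 BB.
Offset 4: leading byte 0xE0 = 11100000 → 3-byte char #2 = E0 BD 9B.
Offset 7: leading byte 0xD7 = 11010111 → 2-byte char #3 = D7 9A.
Leading byte 0xD7 = 11010111 matches 110xxxxx → 2-byte sequence.
Byte 1: 0xD7 = 11010111, payload 10111 (5 bits).
Byte 2: 0x9A = 10011010 (10xxxxxx ✓), payload 011010.
Concatenate: 10111011010 = 0x5DA (11 bits → U+05DA).

U+05DA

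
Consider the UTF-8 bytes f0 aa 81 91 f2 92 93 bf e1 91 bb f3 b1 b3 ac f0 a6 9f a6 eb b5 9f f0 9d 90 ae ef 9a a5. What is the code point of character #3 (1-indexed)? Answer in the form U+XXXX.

U+147B

Offset 0: leading byte 0xF0 = 11110000 → 4-byte char #1 = F0 AA 81 91.
Offset 4: leading byte 0xF2 = 11110010 → 4-byte char #2 = F2 92 93 BF.
Offset 8: leading byte 0xE1 = 11100001 → 3-byte char #3 = E1 91 BB.
Leading byte 0xE1 = 11100001 matches 1110xxxx → 3-byte sequence.
Byte 1: 0xE1 = 11100001, payload 0001 (4 bits).
Byte 2: 0x91 = 10010001 (10xxxxxx ✓), payload 010001.
Byte 3: 0xBB = 10111011 (10xxxxxx ✓), payload 111011.
Concatenate: 0001010001111011 = 0x147B (16 bits → U+147B).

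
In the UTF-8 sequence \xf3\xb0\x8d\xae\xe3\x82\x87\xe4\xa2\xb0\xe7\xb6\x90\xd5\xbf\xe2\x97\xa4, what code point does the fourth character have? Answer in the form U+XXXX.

Offset 0: leading byte 0xF3 = 11110011 → 4-byte char #1 = F3 B0 8D AE.
Offset 4: leading byte 0xE3 = 11100011 → 3-byte char #2 = E3 82 87.
Offset 7: leading byte 0xE4 = 11100100 → 3-byte char #3 = E4 A2 B0.
Offset 10: leading byte 0xE7 = 11100111 → 3-byte char #4 = E7 B6 90.
Leading byte 0xE7 = 11100111 matches 1110xxxx → 3-byte sequence.
Byte 1: 0xE7 = 11100111, payload 0111 (4 bits).
Byte 2: 0xB6 = 10110110 (10xxxxxx ✓), payload 110110.
Byte 3: 0x90 = 10010000 (10xxxxxx ✓), payload 010000.
Concatenate: 0111110110010000 = 0x7D90 (16 bits → U+7D90).

U+7D90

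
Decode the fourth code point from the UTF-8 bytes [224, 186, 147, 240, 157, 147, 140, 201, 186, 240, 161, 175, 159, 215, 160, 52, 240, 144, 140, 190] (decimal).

U+21BDF

Offset 0: leading byte 0xE0 = 11100000 → 3-byte char #1 = E0 BA 93.
Offset 3: leading byte 0xF0 = 11110000 → 4-byte char #2 = F0 9D 93 8C.
Offset 7: leading byte 0xC9 = 11001001 → 2-byte char #3 = C9 BA.
Offset 9: leading byte 0xF0 = 11110000 → 4-byte char #4 = F0 A1 AF 9F.
Leading byte 0xF0 = 11110000 matches 11110xxx → 4-byte sequence.
Byte 1: 0xF0 = 11110000, payload 000 (3 bits).
Byte 2: 0xA1 = 10100001 (10xxxxxx ✓), payload 100001.
Byte 3: 0xAF = 10101111 (10xxxxxx ✓), payload 101111.
Byte 4: 0x9F = 10011111 (10xxxxxx ✓), payload 011111.
Concatenate: 000100001101111011111 = 0x21BDF (21 bits → U+21BDF).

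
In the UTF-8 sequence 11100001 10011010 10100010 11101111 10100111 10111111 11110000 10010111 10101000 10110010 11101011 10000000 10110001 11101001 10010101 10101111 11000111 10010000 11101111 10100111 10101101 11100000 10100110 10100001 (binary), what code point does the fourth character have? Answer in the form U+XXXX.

Offset 0: leading byte 0xE1 = 11100001 → 3-byte char #1 = E1 9A A2.
Offset 3: leading byte 0xEF = 11101111 → 3-byte char #2 = EF A7 BF.
Offset 6: leading byte 0xF0 = 11110000 → 4-byte char #3 = F0 97 A8 B2.
Offset 10: leading byte 0xEB = 11101011 → 3-byte char #4 = EB 80 B1.
Leading byte 0xEB = 11101011 matches 1110xxxx → 3-byte sequence.
Byte 1: 0xEB = 11101011, payload 1011 (4 bits).
Byte 2: 0x80 = 10000000 (10xxxxxx ✓), payload 000000.
Byte 3: 0xB1 = 10110001 (10xxxxxx ✓), payload 110001.
Concatenate: 1011000000110001 = 0xB031 (16 bits → U+B031).

U+B031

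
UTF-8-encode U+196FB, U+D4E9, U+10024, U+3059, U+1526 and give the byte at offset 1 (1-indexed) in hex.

1-indexed offset 1 is 0-indexed offset 0.
U+196FB → 4-byte form F0 99 9B BB at offsets 0–3.
Offset 0 falls in char 1's range; it's byte 1 of F0 99 9B BB = 0xF0.

0xF0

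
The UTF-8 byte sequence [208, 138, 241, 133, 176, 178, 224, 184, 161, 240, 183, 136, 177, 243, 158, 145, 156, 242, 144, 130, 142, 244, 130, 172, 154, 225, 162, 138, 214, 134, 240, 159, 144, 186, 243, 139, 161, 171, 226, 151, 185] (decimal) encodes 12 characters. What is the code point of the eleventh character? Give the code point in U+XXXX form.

Offset 0: leading byte 0xD0 = 11010000 → 2-byte char #1 = D0 8A.
Offset 2: leading byte 0xF1 = 11110001 → 4-byte char #2 = F1 85 B0 B2.
Offset 6: leading byte 0xE0 = 11100000 → 3-byte char #3 = E0 B8 A1.
Offset 9: leading byte 0xF0 = 11110000 → 4-byte char #4 = F0 B7 88 B1.
Offset 13: leading byte 0xF3 = 11110011 → 4-byte char #5 = F3 9E 91 9C.
Offset 17: leading byte 0xF2 = 11110010 → 4-byte char #6 = F2 90 82 8E.
Offset 21: leading byte 0xF4 = 11110100 → 4-byte char #7 = F4 82 AC 9A.
Offset 25: leading byte 0xE1 = 11100001 → 3-byte char #8 = E1 A2 8A.
Offset 28: leading byte 0xD6 = 11010110 → 2-byte char #9 = D6 86.
Offset 30: leading byte 0xF0 = 11110000 → 4-byte char #10 = F0 9F 90 BA.
Offset 34: leading byte 0xF3 = 11110011 → 4-byte char #11 = F3 8B A1 AB.
Leading byte 0xF3 = 11110011 matches 11110xxx → 4-byte sequence.
Byte 1: 0xF3 = 11110011, payload 011 (3 bits).
Byte 2: 0x8B = 10001011 (10xxxxxx ✓), payload 001011.
Byte 3: 0xA1 = 10100001 (10xxxxxx ✓), payload 100001.
Byte 4: 0xAB = 10101011 (10xxxxxx ✓), payload 101011.
Concatenate: 011001011100001101011 = 0xCB86B (21 bits → U+CB86B).

U+CB86B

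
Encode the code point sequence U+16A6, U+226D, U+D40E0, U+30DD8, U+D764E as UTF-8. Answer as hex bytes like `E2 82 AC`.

E1 9A A6 E2 89 AD F3 94 83 A0 F0 B0 B7 98 F3 97 99 8E

U+16A6: 3-byte form → E1 9A A6.
U+226D: 3-byte form → E2 89 AD.
U+D40E0: 4-byte form → F3 94 83 A0.
U+30DD8: 4-byte form → F0 B0 B7 98.
U+D764E: 4-byte form → F3 97 99 8E.
Concatenated (18 bytes): E1 9A A6 E2 89 AD F3 94 83 A0 F0 B0 B7 98 F3 97 99 8E.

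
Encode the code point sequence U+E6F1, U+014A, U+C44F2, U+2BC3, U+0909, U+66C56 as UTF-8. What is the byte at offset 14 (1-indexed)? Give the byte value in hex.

1-indexed offset 14 is 0-indexed offset 13.
U+E6F1 → 3-byte form EE 9B B1 at offsets 0–2.
U+014A → 2-byte form C5 8A at offsets 3–4.
U+C44F2 → 4-byte form F3 84 93 B2 at offsets 5–8.
U+2BC3 → 3-byte form E2 AF 83 at offsets 9–11.
U+0909 → 3-byte form E0 A4 89 at offsets 12–14.
Offset 13 falls in char 5's range; it's byte 2 of E0 A4 89 = 0xA4.

0xA4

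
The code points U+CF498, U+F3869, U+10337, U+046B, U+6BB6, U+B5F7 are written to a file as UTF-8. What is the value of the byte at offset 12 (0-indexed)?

0xD1

U+CF498 → 4-byte form F3 8F 92 98 at offsets 0–3.
U+F3869 → 4-byte form F3 B3 A1 A9 at offsets 4–7.
U+10337 → 4-byte form F0 90 8C B7 at offsets 8–11.
U+046B → 2-byte form D1 AB at offsets 12–13.
Offset 12 falls in char 4's range; it's byte 1 of D1 AB = 0xD1.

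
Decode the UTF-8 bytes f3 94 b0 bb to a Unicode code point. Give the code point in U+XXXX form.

Leading byte 0xF3 = 11110011 matches 11110xxx → 4-byte sequence.
Byte 1: 0xF3 = 11110011, payload 011 (3 bits).
Byte 2: 0x94 = 10010100 (10xxxxxx ✓), payload 010100.
Byte 3: 0xB0 = 10110000 (10xxxxxx ✓), payload 110000.
Byte 4: 0xBB = 10111011 (10xxxxxx ✓), payload 111011.
Concatenate: 011010100110000111011 = 0xD4C3B (21 bits → U+D4C3B).

U+D4C3B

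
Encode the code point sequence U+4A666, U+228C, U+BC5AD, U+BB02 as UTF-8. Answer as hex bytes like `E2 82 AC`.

F1 8A 99 A6 E2 8A 8C F2 BC 96 AD EB AC 82

U+4A666: 4-byte form → F1 8A 99 A6.
U+228C: 3-byte form → E2 8A 8C.
U+BC5AD: 4-byte form → F2 BC 96 AD.
U+BB02: 3-byte form → EB AC 82.
Concatenated (14 bytes): F1 8A 99 A6 E2 8A 8C F2 BC 96 AD EB AC 82.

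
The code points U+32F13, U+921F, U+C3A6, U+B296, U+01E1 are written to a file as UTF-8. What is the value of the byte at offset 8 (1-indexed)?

0xEC

1-indexed offset 8 is 0-indexed offset 7.
U+32F13 → 4-byte form F0 B2 BC 93 at offsets 0–3.
U+921F → 3-byte form E9 88 9F at offsets 4–6.
U+C3A6 → 3-byte form EC 8E A6 at offsets 7–9.
Offset 7 falls in char 3's range; it's byte 1 of EC 8E A6 = 0xEC.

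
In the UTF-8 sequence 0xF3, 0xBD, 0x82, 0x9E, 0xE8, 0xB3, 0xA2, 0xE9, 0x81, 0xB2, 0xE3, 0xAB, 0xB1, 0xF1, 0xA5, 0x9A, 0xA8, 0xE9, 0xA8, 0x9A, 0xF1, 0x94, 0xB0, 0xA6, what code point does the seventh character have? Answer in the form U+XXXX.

Offset 0: leading byte 0xF3 = 11110011 → 4-byte char #1 = F3 BD 82 9E.
Offset 4: leading byte 0xE8 = 11101000 → 3-byte char #2 = E8 B3 A2.
Offset 7: leading byte 0xE9 = 11101001 → 3-byte char #3 = E9 81 B2.
Offset 10: leading byte 0xE3 = 11100011 → 3-byte char #4 = E3 AB B1.
Offset 13: leading byte 0xF1 = 11110001 → 4-byte char #5 = F1 A5 9A A8.
Offset 17: leading byte 0xE9 = 11101001 → 3-byte char #6 = E9 A8 9A.
Offset 20: leading byte 0xF1 = 11110001 → 4-byte char #7 = F1 94 B0 A6.
Leading byte 0xF1 = 11110001 matches 11110xxx → 4-byte sequence.
Byte 1: 0xF1 = 11110001, payload 001 (3 bits).
Byte 2: 0x94 = 10010100 (10xxxxxx ✓), payload 010100.
Byte 3: 0xB0 = 10110000 (10xxxxxx ✓), payload 110000.
Byte 4: 0xA6 = 10100110 (10xxxxxx ✓), payload 100110.
Concatenate: 001010100110000100110 = 0x54C26 (21 bits → U+54C26).

U+54C26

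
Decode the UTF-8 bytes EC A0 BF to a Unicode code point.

Leading byte 0xEC = 11101100 matches 1110xxxx → 3-byte sequence.
Byte 1: 0xEC = 11101100, payload 1100 (4 bits).
Byte 2: 0xA0 = 10100000 (10xxxxxx ✓), payload 100000.
Byte 3: 0xBF = 10111111 (10xxxxxx ✓), payload 111111.
Concatenate: 1100100000111111 = 0xC83F (16 bits → U+C83F).

U+C83F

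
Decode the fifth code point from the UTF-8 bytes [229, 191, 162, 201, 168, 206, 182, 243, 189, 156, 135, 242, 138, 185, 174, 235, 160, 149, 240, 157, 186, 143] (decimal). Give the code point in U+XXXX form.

U+8AE6E

Offset 0: leading byte 0xE5 = 11100101 → 3-byte char #1 = E5 BF A2.
Offset 3: leading byte 0xC9 = 11001001 → 2-byte char #2 = C9 A8.
Offset 5: leading byte 0xCE = 11001110 → 2-byte char #3 = CE B6.
Offset 7: leading byte 0xF3 = 11110011 → 4-byte char #4 = F3 BD 9C 87.
Offset 11: leading byte 0xF2 = 11110010 → 4-byte char #5 = F2 8A B9 AE.
Leading byte 0xF2 = 11110010 matches 11110xxx → 4-byte sequence.
Byte 1: 0xF2 = 11110010, payload 010 (3 bits).
Byte 2: 0x8A = 10001010 (10xxxxxx ✓), payload 001010.
Byte 3: 0xB9 = 10111001 (10xxxxxx ✓), payload 111001.
Byte 4: 0xAE = 10101110 (10xxxxxx ✓), payload 101110.
Concatenate: 010001010111001101110 = 0x8AE6E (21 bits → U+8AE6E).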